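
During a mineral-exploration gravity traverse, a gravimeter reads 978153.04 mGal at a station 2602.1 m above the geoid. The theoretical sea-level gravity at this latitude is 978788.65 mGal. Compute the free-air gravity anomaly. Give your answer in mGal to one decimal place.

Free-air correction = 0.3086 × 2602.1 = 803.01 mGal
Free-air anomaly = 978153.04 − 978788.65 + (803.01) = 167.40 mGal

167.4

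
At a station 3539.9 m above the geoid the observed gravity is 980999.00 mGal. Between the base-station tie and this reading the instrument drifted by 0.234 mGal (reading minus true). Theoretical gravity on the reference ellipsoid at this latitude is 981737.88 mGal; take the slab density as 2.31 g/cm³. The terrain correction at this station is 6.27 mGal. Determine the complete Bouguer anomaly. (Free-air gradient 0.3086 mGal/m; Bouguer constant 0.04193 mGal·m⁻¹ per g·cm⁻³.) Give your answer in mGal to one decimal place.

Drift-corrected reading = 980999.00 − (0.234) = 980998.766 mGal
Free-air correction = 0.3086 × 3539.9 = 1092.41 mGal
Free-air anomaly = 980998.766 − 981737.88 + (1092.41) = 353.296 mGal
Bouguer slab correction = 0.04193 × 2.31 × 3539.9 = 342.87 mGal
Simple Bouguer anomaly = 353.296 − (342.87) = 10.426 mGal
Complete Bouguer anomaly = 10.426 + 6.27 = 16.696 mGal

16.7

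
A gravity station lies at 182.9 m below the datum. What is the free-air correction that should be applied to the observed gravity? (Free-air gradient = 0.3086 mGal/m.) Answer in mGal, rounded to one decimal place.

-56.4

Free-air correction = 0.3086 × -182.9 = -56.4 mGal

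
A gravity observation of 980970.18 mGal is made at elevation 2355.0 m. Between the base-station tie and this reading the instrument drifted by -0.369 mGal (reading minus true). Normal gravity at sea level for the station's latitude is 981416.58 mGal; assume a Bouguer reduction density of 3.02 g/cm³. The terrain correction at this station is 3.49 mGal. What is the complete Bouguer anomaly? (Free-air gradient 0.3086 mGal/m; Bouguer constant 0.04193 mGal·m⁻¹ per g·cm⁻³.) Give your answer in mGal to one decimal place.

Drift-corrected reading = 980970.18 − (-0.369) = 980970.549 mGal
Free-air correction = 0.3086 × 2355.0 = 726.75 mGal
Free-air anomaly = 980970.549 − 981416.58 + (726.75) = 280.719 mGal
Bouguer slab correction = 0.04193 × 3.02 × 2355.0 = 298.21 mGal
Simple Bouguer anomaly = 280.719 − (298.21) = -17.491 mGal
Complete Bouguer anomaly = -17.491 + 3.49 = -14.001 mGal

-14.0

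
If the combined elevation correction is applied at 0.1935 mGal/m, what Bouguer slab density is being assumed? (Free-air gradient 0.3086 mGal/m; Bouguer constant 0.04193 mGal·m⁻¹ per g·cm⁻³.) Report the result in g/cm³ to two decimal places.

0.1935 = 0.3086 − 0.04193 × ρ
ρ = (0.3086 − 0.1935) / 0.04193 = 2.75 g/cm³

2.75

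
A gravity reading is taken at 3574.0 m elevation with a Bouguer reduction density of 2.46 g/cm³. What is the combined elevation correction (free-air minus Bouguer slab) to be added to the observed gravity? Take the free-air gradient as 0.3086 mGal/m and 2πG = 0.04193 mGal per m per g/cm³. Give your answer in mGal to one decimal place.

734.3

Combined gradient = 0.3086 − 0.04193 × 2.46 = 0.2054522 mGal/m
Combined elevation correction = 0.2054522 × 3574.0 = 734.3 mGal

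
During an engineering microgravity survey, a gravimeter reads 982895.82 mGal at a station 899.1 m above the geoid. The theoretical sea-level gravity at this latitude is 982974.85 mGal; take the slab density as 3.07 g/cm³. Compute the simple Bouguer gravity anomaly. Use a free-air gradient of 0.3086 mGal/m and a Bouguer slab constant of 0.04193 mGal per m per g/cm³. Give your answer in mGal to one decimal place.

Free-air correction = 0.3086 × 899.1 = 277.46 mGal
Free-air anomaly = 982895.82 − 982974.85 + (277.46) = 198.43 mGal
Bouguer slab correction = 0.04193 × 3.07 × 899.1 = 115.74 mGal
Simple Bouguer anomaly = 198.43 − (115.74) = 82.69 mGal

82.7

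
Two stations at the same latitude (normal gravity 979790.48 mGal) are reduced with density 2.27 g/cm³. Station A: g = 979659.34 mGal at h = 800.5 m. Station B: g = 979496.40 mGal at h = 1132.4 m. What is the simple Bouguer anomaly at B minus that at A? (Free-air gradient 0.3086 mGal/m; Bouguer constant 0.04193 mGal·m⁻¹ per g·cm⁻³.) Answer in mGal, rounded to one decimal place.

Δg_SB(A) = 979659.34 − 979790.48 + 0.3086×800.5 − 0.04193×2.27×800.5 = 39.70 mGal
Δg_SB(B) = 979496.40 − 979790.48 + 0.3086×1132.4 − 0.04193×2.27×1132.4 = -52.40 mGal
Difference = -52.40 − (39.70) = -92.10 mGal

-92.1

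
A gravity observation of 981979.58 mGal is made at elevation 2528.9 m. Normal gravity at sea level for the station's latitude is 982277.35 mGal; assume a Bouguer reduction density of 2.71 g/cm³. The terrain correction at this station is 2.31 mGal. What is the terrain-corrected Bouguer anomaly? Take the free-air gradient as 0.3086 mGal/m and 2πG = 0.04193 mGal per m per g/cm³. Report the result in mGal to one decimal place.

Free-air correction = 0.3086 × 2528.9 = 780.42 mGal
Free-air anomaly = 981979.58 − 982277.35 + (780.42) = 482.65 mGal
Bouguer slab correction = 0.04193 × 2.71 × 2528.9 = 287.36 mGal
Simple Bouguer anomaly = 482.65 − (287.36) = 195.29 mGal
Complete Bouguer anomaly = 195.29 + 2.31 = 197.60 mGal

197.6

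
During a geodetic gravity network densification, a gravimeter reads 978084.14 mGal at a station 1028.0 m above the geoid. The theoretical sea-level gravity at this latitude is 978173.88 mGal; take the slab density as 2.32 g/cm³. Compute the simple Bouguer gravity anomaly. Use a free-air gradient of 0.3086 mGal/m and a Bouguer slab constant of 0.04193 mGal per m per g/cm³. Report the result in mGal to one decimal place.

Free-air correction = 0.3086 × 1028.0 = 317.24 mGal
Free-air anomaly = 978084.14 − 978173.88 + (317.24) = 227.50 mGal
Bouguer slab correction = 0.04193 × 2.32 × 1028.0 = 100.00 mGal
Simple Bouguer anomaly = 227.50 − (100.00) = 127.50 mGal

127.5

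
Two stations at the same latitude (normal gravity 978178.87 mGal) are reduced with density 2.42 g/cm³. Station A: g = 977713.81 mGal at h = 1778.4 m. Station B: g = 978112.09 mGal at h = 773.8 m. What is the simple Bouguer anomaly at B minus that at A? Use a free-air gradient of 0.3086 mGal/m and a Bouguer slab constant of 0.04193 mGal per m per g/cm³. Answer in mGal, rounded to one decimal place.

Δg_SB(A) = 977713.81 − 978178.87 + 0.3086×1778.4 − 0.04193×2.42×1778.4 = -96.70 mGal
Δg_SB(B) = 978112.09 − 978178.87 + 0.3086×773.8 − 0.04193×2.42×773.8 = 93.50 mGal
Difference = 93.50 − (-96.70) = 190.20 mGal

190.2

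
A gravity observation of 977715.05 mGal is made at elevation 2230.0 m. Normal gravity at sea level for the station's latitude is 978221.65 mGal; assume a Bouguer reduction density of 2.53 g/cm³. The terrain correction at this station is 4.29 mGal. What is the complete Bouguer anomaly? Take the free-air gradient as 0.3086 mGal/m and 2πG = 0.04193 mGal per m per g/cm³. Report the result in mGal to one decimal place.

-50.7

Free-air correction = 0.3086 × 2230.0 = 688.18 mGal
Free-air anomaly = 977715.05 − 978221.65 + (688.18) = 181.58 mGal
Bouguer slab correction = 0.04193 × 2.53 × 2230.0 = 236.56 mGal
Simple Bouguer anomaly = 181.58 − (236.56) = -54.98 mGal
Complete Bouguer anomaly = -54.98 + 4.29 = -50.69 mGal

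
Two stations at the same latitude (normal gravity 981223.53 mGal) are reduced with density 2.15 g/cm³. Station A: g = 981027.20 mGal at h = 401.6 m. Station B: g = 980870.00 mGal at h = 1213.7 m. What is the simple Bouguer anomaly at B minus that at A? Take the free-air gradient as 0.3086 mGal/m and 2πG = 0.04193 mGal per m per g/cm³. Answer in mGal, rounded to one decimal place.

20.2

Δg_SB(A) = 981027.20 − 981223.53 + 0.3086×401.6 − 0.04193×2.15×401.6 = -108.60 mGal
Δg_SB(B) = 980870.00 − 981223.53 + 0.3086×1213.7 − 0.04193×2.15×1213.7 = -88.40 mGal
Difference = -88.40 − (-108.60) = 20.20 mGal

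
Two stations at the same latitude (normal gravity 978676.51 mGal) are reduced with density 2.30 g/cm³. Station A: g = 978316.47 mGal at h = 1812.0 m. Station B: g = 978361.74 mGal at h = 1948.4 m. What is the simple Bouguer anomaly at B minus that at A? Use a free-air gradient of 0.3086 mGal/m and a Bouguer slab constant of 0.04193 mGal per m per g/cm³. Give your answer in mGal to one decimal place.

Δg_SB(A) = 978316.47 − 978676.51 + 0.3086×1812.0 − 0.04193×2.30×1812.0 = 24.40 mGal
Δg_SB(B) = 978361.74 − 978676.51 + 0.3086×1948.4 − 0.04193×2.30×1948.4 = 98.60 mGal
Difference = 98.60 − (24.40) = 74.20 mGal

74.2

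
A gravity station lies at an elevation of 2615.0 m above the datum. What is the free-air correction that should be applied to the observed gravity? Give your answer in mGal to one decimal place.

807.0

Free-air correction = 0.3086 × 2615.0 = 807.0 mGal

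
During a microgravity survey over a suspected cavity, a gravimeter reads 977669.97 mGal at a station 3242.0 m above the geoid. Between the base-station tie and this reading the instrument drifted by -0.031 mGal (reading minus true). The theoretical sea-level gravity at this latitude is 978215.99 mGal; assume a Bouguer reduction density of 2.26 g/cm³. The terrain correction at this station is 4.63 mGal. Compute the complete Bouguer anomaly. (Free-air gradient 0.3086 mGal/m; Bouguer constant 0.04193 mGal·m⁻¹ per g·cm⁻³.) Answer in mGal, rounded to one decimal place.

151.9

Drift-corrected reading = 977669.97 − (-0.031) = 977670.001 mGal
Free-air correction = 0.3086 × 3242.0 = 1000.48 mGal
Free-air anomaly = 977670.001 − 978215.99 + (1000.48) = 454.491 mGal
Bouguer slab correction = 0.04193 × 2.26 × 3242.0 = 307.22 mGal
Simple Bouguer anomaly = 454.491 − (307.22) = 147.271 mGal
Complete Bouguer anomaly = 147.271 + 4.63 = 151.901 mGal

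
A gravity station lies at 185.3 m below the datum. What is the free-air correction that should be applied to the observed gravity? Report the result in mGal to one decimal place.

Free-air correction = 0.3086 × -185.3 = -57.2 mGal

-57.2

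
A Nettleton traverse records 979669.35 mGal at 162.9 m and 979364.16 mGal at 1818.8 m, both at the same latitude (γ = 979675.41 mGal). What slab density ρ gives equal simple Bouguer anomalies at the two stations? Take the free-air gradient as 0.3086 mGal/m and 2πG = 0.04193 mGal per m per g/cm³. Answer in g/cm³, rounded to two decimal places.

Δg_obs = 979364.16 − 979669.35 = -305.19 mGal over Δh = 1818.8 − 162.9 = 1655.9 m
Equal Bouguer anomalies ⇒ Δg_obs + (0.3086 − 0.04193ρ)·Δh = 0
0.3086 − 0.04193ρ = −Δg_obs/Δh = 0.18430
ρ = (0.3086 − 0.18430) / 0.04193 = 2.96 g/cm³

2.96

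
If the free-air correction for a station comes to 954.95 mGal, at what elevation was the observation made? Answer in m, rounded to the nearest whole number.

h = 954.95 / 0.3086 = 3094.46 m

3094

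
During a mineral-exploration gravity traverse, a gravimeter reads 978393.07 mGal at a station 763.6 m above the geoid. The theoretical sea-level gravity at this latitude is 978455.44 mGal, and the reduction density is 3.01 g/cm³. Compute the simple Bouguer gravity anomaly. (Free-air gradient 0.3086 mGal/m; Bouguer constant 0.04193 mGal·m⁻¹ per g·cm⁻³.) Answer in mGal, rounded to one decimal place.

Free-air correction = 0.3086 × 763.6 = 235.65 mGal
Free-air anomaly = 978393.07 − 978455.44 + (235.65) = 173.28 mGal
Bouguer slab correction = 0.04193 × 3.01 × 763.6 = 96.37 mGal
Simple Bouguer anomaly = 173.28 − (96.37) = 76.91 mGal

76.9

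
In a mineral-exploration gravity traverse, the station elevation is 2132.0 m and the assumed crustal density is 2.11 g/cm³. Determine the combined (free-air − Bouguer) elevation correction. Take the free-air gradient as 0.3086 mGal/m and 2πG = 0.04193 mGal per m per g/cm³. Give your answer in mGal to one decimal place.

469.3

Combined gradient = 0.3086 − 0.04193 × 2.11 = 0.2201277 mGal/m
Combined elevation correction = 0.2201277 × 2132.0 = 469.3 mGal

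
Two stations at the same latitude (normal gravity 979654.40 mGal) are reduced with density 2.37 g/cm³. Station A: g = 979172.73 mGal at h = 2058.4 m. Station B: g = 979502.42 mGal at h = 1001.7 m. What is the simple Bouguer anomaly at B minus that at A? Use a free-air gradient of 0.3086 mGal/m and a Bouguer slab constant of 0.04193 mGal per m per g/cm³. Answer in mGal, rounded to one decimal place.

Δg_SB(A) = 979172.73 − 979654.40 + 0.3086×2058.4 − 0.04193×2.37×2058.4 = -51.00 mGal
Δg_SB(B) = 979502.42 − 979654.40 + 0.3086×1001.7 − 0.04193×2.37×1001.7 = 57.60 mGal
Difference = 57.60 − (-51.00) = 108.60 mGal

108.6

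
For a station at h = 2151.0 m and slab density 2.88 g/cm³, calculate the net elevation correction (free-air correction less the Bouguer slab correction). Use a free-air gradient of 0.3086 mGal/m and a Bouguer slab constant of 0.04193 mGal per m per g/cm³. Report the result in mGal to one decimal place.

404.0

Combined gradient = 0.3086 − 0.04193 × 2.88 = 0.1878416 mGal/m
Combined elevation correction = 0.1878416 × 2151.0 = 404.0 mGal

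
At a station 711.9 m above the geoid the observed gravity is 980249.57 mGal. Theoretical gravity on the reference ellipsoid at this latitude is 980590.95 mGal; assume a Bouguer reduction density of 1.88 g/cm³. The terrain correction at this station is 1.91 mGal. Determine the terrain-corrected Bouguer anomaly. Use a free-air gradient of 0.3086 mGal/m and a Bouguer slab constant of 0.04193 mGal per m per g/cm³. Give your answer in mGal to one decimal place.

Free-air correction = 0.3086 × 711.9 = 219.69 mGal
Free-air anomaly = 980249.57 − 980590.95 + (219.69) = -121.69 mGal
Bouguer slab correction = 0.04193 × 1.88 × 711.9 = 56.12 mGal
Simple Bouguer anomaly = -121.69 − (56.12) = -177.81 mGal
Complete Bouguer anomaly = -177.81 + 1.91 = -175.90 mGal

-175.9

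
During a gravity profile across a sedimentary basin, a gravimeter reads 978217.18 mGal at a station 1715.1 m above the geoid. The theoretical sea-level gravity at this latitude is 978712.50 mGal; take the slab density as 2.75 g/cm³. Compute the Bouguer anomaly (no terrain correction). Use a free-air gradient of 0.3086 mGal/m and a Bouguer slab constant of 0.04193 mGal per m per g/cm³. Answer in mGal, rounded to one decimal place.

Free-air correction = 0.3086 × 1715.1 = 529.28 mGal
Free-air anomaly = 978217.18 − 978712.50 + (529.28) = 33.96 mGal
Bouguer slab correction = 0.04193 × 2.75 × 1715.1 = 197.76 mGal
Simple Bouguer anomaly = 33.96 − (197.76) = -163.80 mGal

-163.8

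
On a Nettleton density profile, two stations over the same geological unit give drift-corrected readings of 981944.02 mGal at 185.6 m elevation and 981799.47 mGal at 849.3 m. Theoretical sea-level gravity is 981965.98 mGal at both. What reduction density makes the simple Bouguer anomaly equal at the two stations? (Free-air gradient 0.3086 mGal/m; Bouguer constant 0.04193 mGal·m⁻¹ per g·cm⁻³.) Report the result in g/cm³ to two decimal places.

2.17

Δg_obs = 981799.47 − 981944.02 = -144.55 mGal over Δh = 849.3 − 185.6 = 663.7 m
Equal Bouguer anomalies ⇒ Δg_obs + (0.3086 − 0.04193ρ)·Δh = 0
0.3086 − 0.04193ρ = −Δg_obs/Δh = 0.21779
ρ = (0.3086 − 0.21779) / 0.04193 = 2.17 g/cm³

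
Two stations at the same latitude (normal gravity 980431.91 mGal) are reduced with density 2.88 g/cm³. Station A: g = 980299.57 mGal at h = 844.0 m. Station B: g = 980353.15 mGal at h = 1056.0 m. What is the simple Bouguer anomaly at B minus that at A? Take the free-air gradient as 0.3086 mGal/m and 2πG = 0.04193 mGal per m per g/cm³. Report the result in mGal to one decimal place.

93.4

Δg_SB(A) = 980299.57 − 980431.91 + 0.3086×844.0 − 0.04193×2.88×844.0 = 26.20 mGal
Δg_SB(B) = 980353.15 − 980431.91 + 0.3086×1056.0 − 0.04193×2.88×1056.0 = 119.60 mGal
Difference = 119.60 − (26.20) = 93.40 mGal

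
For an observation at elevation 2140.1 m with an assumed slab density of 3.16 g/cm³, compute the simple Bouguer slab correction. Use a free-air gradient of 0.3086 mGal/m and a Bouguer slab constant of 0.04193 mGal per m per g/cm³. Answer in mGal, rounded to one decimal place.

Bouguer slab correction = 0.04193 × 3.16 × 2140.1 = 283.6 mGal

283.6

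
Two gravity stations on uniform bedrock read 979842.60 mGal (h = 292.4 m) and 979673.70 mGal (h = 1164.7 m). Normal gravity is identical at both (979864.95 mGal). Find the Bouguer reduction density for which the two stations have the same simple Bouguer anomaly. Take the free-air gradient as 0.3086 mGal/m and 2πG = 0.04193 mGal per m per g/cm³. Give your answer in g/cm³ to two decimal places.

2.74

Δg_obs = 979673.70 − 979842.60 = -168.90 mGal over Δh = 1164.7 − 292.4 = 872.3 m
Equal Bouguer anomalies ⇒ Δg_obs + (0.3086 − 0.04193ρ)·Δh = 0
0.3086 − 0.04193ρ = −Δg_obs/Δh = 0.19363
ρ = (0.3086 − 0.19363) / 0.04193 = 2.74 g/cm³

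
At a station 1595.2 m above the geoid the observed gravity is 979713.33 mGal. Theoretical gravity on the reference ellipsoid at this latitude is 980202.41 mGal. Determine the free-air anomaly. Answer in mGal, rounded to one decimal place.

Free-air correction = 0.3086 × 1595.2 = 492.28 mGal
Free-air anomaly = 979713.33 − 980202.41 + (492.28) = 3.20 mGal

3.2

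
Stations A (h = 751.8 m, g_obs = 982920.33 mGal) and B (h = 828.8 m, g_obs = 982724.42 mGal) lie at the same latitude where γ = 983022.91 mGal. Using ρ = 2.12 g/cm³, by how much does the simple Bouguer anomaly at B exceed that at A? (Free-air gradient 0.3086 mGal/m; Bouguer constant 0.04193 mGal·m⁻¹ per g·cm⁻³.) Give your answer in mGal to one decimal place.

-179.0

Δg_SB(A) = 982920.33 − 983022.91 + 0.3086×751.8 − 0.04193×2.12×751.8 = 62.60 mGal
Δg_SB(B) = 982724.42 − 983022.91 + 0.3086×828.8 − 0.04193×2.12×828.8 = -116.40 mGal
Difference = -116.40 − (62.60) = -179.00 mGal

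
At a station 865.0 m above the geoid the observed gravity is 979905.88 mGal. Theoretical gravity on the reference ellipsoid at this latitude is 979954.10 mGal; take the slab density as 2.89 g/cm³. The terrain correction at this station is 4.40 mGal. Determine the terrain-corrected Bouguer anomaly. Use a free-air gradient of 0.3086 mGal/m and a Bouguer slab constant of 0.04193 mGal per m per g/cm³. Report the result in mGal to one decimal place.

118.3

Free-air correction = 0.3086 × 865.0 = 266.94 mGal
Free-air anomaly = 979905.88 − 979954.10 + (266.94) = 218.72 mGal
Bouguer slab correction = 0.04193 × 2.89 × 865.0 = 104.82 mGal
Simple Bouguer anomaly = 218.72 − (104.82) = 113.90 mGal
Complete Bouguer anomaly = 113.90 + 4.40 = 118.30 mGal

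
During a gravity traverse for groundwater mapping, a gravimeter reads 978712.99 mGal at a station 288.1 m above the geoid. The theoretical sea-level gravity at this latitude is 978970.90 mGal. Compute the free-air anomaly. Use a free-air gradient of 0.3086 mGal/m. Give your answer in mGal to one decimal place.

-169.0

Free-air correction = 0.3086 × 288.1 = 88.91 mGal
Free-air anomaly = 978712.99 − 978970.90 + (88.91) = -169.00 mGal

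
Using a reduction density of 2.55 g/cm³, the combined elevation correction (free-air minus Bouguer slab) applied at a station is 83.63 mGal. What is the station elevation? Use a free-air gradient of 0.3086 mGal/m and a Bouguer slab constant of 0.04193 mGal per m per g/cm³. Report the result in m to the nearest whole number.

415

Combined gradient = 0.3086 − 0.04193 × 2.55 = 0.2016785 mGal/m
h = 83.63 / 0.2016785 = 414.67 m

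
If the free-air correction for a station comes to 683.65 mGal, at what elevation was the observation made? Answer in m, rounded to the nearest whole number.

2215

h = 683.65 / 0.3086 = 2215.33 m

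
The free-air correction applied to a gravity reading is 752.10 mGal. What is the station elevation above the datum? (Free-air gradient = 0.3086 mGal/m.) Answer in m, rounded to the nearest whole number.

h = 752.10 / 0.3086 = 2437.14 m

2437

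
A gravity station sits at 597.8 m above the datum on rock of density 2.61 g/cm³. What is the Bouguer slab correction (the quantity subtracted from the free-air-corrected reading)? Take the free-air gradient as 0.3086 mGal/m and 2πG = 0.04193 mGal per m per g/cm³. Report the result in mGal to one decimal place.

Bouguer slab correction = 0.04193 × 2.61 × 597.8 = 65.4 mGal

65.4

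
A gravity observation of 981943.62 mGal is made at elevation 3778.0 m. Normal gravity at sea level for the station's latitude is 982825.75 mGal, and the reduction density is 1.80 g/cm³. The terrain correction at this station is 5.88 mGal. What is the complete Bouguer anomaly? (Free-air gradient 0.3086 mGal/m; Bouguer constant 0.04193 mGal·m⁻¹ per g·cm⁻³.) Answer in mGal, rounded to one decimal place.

4.5

Free-air correction = 0.3086 × 3778.0 = 1165.89 mGal
Free-air anomaly = 981943.62 − 982825.75 + (1165.89) = 283.76 mGal
Bouguer slab correction = 0.04193 × 1.80 × 3778.0 = 285.14 mGal
Simple Bouguer anomaly = 283.76 − (285.14) = -1.38 mGal
Complete Bouguer anomaly = -1.38 + 5.88 = 4.50 mGal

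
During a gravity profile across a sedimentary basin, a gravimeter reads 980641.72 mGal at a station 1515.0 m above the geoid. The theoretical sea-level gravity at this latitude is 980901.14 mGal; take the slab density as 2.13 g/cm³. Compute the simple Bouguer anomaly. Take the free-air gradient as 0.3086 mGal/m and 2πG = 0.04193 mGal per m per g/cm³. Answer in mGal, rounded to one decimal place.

72.8

Free-air correction = 0.3086 × 1515.0 = 467.53 mGal
Free-air anomaly = 980641.72 − 980901.14 + (467.53) = 208.11 mGal
Bouguer slab correction = 0.04193 × 2.13 × 1515.0 = 135.31 mGal
Simple Bouguer anomaly = 208.11 − (135.31) = 72.80 mGal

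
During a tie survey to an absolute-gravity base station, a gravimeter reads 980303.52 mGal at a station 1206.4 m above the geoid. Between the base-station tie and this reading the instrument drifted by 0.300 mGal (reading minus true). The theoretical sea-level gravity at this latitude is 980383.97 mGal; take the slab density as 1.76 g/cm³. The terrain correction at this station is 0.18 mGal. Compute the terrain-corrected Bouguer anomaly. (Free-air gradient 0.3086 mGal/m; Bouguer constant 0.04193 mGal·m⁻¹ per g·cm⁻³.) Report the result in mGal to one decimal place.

202.7

Drift-corrected reading = 980303.52 − (0.300) = 980303.220 mGal
Free-air correction = 0.3086 × 1206.4 = 372.30 mGal
Free-air anomaly = 980303.220 − 980383.97 + (372.30) = 291.550 mGal
Bouguer slab correction = 0.04193 × 1.76 × 1206.4 = 89.03 mGal
Simple Bouguer anomaly = 291.550 − (89.03) = 202.520 mGal
Complete Bouguer anomaly = 202.520 + 0.18 = 202.700 mGal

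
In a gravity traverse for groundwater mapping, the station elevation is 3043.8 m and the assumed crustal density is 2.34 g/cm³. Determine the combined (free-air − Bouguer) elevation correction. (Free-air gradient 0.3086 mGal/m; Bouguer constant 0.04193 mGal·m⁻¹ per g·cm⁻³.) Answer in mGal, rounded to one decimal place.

640.7

Combined gradient = 0.3086 − 0.04193 × 2.34 = 0.2104838 mGal/m
Combined elevation correction = 0.2104838 × 3043.8 = 640.7 mGal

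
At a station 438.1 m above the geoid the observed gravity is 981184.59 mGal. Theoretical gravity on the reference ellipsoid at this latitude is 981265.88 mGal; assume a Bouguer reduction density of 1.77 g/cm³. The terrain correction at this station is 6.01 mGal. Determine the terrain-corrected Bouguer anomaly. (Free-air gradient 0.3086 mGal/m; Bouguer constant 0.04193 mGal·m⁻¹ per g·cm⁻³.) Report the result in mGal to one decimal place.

Free-air correction = 0.3086 × 438.1 = 135.20 mGal
Free-air anomaly = 981184.59 − 981265.88 + (135.20) = 53.91 mGal
Bouguer slab correction = 0.04193 × 1.77 × 438.1 = 32.51 mGal
Simple Bouguer anomaly = 53.91 − (32.51) = 21.40 mGal
Complete Bouguer anomaly = 21.40 + 6.01 = 27.41 mGal

27.4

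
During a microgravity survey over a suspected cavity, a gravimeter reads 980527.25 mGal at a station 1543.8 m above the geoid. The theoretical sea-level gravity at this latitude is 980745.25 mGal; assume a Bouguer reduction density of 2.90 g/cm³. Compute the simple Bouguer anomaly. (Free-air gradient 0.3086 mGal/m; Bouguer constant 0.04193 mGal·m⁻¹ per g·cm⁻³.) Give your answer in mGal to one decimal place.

Free-air correction = 0.3086 × 1543.8 = 476.42 mGal
Free-air anomaly = 980527.25 − 980745.25 + (476.42) = 258.42 mGal
Bouguer slab correction = 0.04193 × 2.90 × 1543.8 = 187.72 mGal
Simple Bouguer anomaly = 258.42 − (187.72) = 70.70 mGal

70.7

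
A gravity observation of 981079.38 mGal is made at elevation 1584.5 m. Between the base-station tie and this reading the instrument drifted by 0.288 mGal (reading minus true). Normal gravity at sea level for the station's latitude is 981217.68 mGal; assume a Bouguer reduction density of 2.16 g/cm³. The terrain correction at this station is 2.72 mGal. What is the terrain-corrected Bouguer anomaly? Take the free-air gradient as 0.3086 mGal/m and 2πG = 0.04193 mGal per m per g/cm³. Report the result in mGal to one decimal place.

Drift-corrected reading = 981079.38 − (0.288) = 981079.092 mGal
Free-air correction = 0.3086 × 1584.5 = 488.98 mGal
Free-air anomaly = 981079.092 − 981217.68 + (488.98) = 350.392 mGal
Bouguer slab correction = 0.04193 × 2.16 × 1584.5 = 143.51 mGal
Simple Bouguer anomaly = 350.392 − (143.51) = 206.882 mGal
Complete Bouguer anomaly = 206.882 + 2.72 = 209.602 mGal

209.6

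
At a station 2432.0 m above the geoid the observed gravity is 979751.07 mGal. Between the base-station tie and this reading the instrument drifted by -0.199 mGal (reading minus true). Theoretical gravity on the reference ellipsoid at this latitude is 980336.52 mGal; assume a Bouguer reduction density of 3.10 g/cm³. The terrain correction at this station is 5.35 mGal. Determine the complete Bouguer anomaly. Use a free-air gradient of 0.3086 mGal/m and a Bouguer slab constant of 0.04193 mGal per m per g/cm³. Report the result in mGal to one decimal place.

Drift-corrected reading = 979751.07 − (-0.199) = 979751.269 mGal
Free-air correction = 0.3086 × 2432.0 = 750.52 mGal
Free-air anomaly = 979751.269 − 980336.52 + (750.52) = 165.269 mGal
Bouguer slab correction = 0.04193 × 3.10 × 2432.0 = 316.12 mGal
Simple Bouguer anomaly = 165.269 − (316.12) = -150.851 mGal
Complete Bouguer anomaly = -150.851 + 5.35 = -145.501 mGal

-145.5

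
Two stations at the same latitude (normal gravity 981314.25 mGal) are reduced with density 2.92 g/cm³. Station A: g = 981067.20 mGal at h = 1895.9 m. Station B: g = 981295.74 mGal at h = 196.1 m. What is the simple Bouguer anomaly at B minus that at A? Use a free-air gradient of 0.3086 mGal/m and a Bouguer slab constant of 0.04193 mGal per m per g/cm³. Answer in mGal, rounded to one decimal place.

Δg_SB(A) = 981067.20 − 981314.25 + 0.3086×1895.9 − 0.04193×2.92×1895.9 = 105.90 mGal
Δg_SB(B) = 981295.74 − 981314.25 + 0.3086×196.1 − 0.04193×2.92×196.1 = 18.00 mGal
Difference = 18.00 − (105.90) = -87.90 mGal

-87.9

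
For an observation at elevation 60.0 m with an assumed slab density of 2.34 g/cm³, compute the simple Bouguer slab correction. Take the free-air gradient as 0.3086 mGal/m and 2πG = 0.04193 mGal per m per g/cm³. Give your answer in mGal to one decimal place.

Bouguer slab correction = 0.04193 × 2.34 × 60.0 = 5.9 mGal

5.9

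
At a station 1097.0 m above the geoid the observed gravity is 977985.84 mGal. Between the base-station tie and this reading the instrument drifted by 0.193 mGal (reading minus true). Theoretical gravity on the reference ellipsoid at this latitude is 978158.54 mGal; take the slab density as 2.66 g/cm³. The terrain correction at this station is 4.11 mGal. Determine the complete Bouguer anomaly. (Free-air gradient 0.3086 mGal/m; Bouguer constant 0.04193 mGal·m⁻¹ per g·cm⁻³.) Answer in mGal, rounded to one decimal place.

Drift-corrected reading = 977985.84 − (0.193) = 977985.647 mGal
Free-air correction = 0.3086 × 1097.0 = 338.53 mGal
Free-air anomaly = 977985.647 − 978158.54 + (338.53) = 165.637 mGal
Bouguer slab correction = 0.04193 × 2.66 × 1097.0 = 122.35 mGal
Simple Bouguer anomaly = 165.637 − (122.35) = 43.287 mGal
Complete Bouguer anomaly = 43.287 + 4.11 = 47.397 mGal

47.4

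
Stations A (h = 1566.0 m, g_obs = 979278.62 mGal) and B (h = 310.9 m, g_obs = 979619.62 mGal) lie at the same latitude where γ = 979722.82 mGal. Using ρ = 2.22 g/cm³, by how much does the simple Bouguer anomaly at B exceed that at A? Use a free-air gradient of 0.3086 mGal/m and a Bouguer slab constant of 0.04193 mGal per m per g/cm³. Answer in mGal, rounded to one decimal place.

Δg_SB(A) = 979278.62 − 979722.82 + 0.3086×1566.0 − 0.04193×2.22×1566.0 = -106.70 mGal
Δg_SB(B) = 979619.62 − 979722.82 + 0.3086×310.9 − 0.04193×2.22×310.9 = -36.20 mGal
Difference = -36.20 − (-106.70) = 70.50 mGal

70.5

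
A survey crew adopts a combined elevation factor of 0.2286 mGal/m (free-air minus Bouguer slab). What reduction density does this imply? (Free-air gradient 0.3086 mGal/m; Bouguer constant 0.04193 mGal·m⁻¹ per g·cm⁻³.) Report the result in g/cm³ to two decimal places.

1.91

0.2286 = 0.3086 − 0.04193 × ρ
ρ = (0.3086 − 0.2286) / 0.04193 = 1.91 g/cm³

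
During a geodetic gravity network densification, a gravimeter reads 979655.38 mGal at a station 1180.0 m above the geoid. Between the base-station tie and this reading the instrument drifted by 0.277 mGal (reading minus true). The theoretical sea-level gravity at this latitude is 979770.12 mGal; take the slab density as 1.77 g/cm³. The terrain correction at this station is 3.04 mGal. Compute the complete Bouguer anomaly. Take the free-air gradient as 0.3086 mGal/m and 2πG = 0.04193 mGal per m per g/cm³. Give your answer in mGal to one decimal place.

164.6

Drift-corrected reading = 979655.38 − (0.277) = 979655.103 mGal
Free-air correction = 0.3086 × 1180.0 = 364.15 mGal
Free-air anomaly = 979655.103 − 979770.12 + (364.15) = 249.133 mGal
Bouguer slab correction = 0.04193 × 1.77 × 1180.0 = 87.57 mGal
Simple Bouguer anomaly = 249.133 − (87.57) = 161.563 mGal
Complete Bouguer anomaly = 161.563 + 3.04 = 164.603 mGal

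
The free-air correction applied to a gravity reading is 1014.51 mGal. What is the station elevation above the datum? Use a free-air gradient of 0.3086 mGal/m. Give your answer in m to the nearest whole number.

h = 1014.51 / 0.3086 = 3287.46 m

3287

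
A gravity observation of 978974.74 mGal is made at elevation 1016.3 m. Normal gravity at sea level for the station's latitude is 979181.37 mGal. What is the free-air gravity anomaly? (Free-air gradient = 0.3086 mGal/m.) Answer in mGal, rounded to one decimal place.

Free-air correction = 0.3086 × 1016.3 = 313.63 mGal
Free-air anomaly = 978974.74 − 979181.37 + (313.63) = 107.00 mGal

107.0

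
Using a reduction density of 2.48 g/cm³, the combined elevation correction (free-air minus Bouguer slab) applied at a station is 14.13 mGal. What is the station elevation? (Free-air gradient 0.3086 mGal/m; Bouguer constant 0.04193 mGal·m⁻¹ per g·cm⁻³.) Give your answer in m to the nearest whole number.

Combined gradient = 0.3086 − 0.04193 × 2.48 = 0.2046136 mGal/m
h = 14.13 / 0.2046136 = 69.06 m

69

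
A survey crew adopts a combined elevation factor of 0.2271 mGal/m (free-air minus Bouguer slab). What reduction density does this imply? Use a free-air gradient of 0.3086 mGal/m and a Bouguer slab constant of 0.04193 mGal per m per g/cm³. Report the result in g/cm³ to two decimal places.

1.94

0.2271 = 0.3086 − 0.04193 × ρ
ρ = (0.3086 − 0.2271) / 0.04193 = 1.94 g/cm³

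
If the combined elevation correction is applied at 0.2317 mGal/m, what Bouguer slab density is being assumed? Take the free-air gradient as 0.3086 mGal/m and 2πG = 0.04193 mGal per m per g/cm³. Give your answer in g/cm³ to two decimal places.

1.83

0.2317 = 0.3086 − 0.04193 × ρ
ρ = (0.3086 − 0.2317) / 0.04193 = 1.83 g/cm³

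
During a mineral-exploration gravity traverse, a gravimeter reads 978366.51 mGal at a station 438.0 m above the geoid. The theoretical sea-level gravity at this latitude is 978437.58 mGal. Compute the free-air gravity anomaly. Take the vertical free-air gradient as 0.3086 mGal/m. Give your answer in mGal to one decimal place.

Free-air correction = 0.3086 × 438.0 = 135.17 mGal
Free-air anomaly = 978366.51 − 978437.58 + (135.17) = 64.10 mGal

64.1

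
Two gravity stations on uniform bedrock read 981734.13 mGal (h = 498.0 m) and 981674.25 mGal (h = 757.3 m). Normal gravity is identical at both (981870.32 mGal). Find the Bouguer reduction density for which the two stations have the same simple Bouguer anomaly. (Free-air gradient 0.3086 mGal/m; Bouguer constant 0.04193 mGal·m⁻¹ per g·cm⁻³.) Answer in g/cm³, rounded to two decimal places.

Δg_obs = 981674.25 − 981734.13 = -59.88 mGal over Δh = 757.3 − 498.0 = 259.3 m
Equal Bouguer anomalies ⇒ Δg_obs + (0.3086 − 0.04193ρ)·Δh = 0
0.3086 − 0.04193ρ = −Δg_obs/Δh = 0.23093
ρ = (0.3086 − 0.23093) / 0.04193 = 1.85 g/cm³

1.85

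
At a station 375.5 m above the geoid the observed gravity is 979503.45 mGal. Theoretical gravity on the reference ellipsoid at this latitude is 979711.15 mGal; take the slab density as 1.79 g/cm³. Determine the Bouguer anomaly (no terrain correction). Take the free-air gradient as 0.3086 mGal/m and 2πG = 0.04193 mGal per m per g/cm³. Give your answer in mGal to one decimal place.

Free-air correction = 0.3086 × 375.5 = 115.88 mGal
Free-air anomaly = 979503.45 − 979711.15 + (115.88) = -91.82 mGal
Bouguer slab correction = 0.04193 × 1.79 × 375.5 = 28.18 mGal
Simple Bouguer anomaly = -91.82 − (28.18) = -120.00 mGal

-120.0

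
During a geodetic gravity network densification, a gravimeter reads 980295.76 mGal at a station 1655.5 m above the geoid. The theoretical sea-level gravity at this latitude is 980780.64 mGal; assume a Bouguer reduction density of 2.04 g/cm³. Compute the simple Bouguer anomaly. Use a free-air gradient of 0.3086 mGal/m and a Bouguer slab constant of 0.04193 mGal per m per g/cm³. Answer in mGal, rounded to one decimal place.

Free-air correction = 0.3086 × 1655.5 = 510.89 mGal
Free-air anomaly = 980295.76 − 980780.64 + (510.89) = 26.01 mGal
Bouguer slab correction = 0.04193 × 2.04 × 1655.5 = 141.61 mGal
Simple Bouguer anomaly = 26.01 − (141.61) = -115.60 mGal

-115.6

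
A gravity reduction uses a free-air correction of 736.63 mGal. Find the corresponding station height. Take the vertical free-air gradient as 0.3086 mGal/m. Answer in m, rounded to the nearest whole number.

h = 736.63 / 0.3086 = 2387.01 m

2387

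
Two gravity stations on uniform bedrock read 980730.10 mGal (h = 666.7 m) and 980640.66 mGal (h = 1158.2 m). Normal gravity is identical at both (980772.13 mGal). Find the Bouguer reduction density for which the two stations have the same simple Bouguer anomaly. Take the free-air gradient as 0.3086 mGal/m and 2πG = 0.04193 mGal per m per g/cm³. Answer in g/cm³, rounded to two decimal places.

Δg_obs = 980640.66 − 980730.10 = -89.44 mGal over Δh = 1158.2 − 666.7 = 491.5 m
Equal Bouguer anomalies ⇒ Δg_obs + (0.3086 − 0.04193ρ)·Δh = 0
0.3086 − 0.04193ρ = −Δg_obs/Δh = 0.18197
ρ = (0.3086 − 0.18197) / 0.04193 = 3.02 g/cm³

3.02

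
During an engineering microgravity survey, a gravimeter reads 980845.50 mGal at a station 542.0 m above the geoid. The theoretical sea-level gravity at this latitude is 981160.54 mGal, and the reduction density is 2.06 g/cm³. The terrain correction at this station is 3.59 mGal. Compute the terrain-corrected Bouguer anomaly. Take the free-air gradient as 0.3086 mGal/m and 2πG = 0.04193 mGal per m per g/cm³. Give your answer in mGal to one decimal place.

-191.0

Free-air correction = 0.3086 × 542.0 = 167.26 mGal
Free-air anomaly = 980845.50 − 981160.54 + (167.26) = -147.78 mGal
Bouguer slab correction = 0.04193 × 2.06 × 542.0 = 46.82 mGal
Simple Bouguer anomaly = -147.78 − (46.82) = -194.60 mGal
Complete Bouguer anomaly = -194.60 + 3.59 = -191.01 mGal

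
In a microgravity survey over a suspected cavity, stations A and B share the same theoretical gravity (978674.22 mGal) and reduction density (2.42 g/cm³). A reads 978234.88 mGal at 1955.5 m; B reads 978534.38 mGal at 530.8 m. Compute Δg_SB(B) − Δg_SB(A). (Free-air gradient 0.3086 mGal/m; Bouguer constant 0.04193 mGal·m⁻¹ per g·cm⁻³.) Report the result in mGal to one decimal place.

4.4

Δg_SB(A) = 978234.88 − 978674.22 + 0.3086×1955.5 − 0.04193×2.42×1955.5 = -34.30 mGal
Δg_SB(B) = 978534.38 − 978674.22 + 0.3086×530.8 − 0.04193×2.42×530.8 = -29.90 mGal
Difference = -29.90 − (-34.30) = 4.40 mGal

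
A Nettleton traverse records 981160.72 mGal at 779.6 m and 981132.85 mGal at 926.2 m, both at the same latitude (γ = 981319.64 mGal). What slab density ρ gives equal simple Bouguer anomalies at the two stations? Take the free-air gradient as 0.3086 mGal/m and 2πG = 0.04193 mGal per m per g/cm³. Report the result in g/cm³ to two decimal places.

2.83

Δg_obs = 981132.85 − 981160.72 = -27.87 mGal over Δh = 926.2 − 779.6 = 146.6 m
Equal Bouguer anomalies ⇒ Δg_obs + (0.3086 − 0.04193ρ)·Δh = 0
0.3086 − 0.04193ρ = −Δg_obs/Δh = 0.19011
ρ = (0.3086 − 0.19011) / 0.04193 = 2.83 g/cm³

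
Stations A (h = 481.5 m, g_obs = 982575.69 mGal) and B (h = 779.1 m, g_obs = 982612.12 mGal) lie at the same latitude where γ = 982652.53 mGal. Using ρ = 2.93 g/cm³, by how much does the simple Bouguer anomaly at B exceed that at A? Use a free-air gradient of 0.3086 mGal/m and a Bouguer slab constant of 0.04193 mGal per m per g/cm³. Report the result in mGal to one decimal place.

Δg_SB(A) = 982575.69 − 982652.53 + 0.3086×481.5 − 0.04193×2.93×481.5 = 12.60 mGal
Δg_SB(B) = 982612.12 − 982652.53 + 0.3086×779.1 − 0.04193×2.93×779.1 = 104.30 mGal
Difference = 104.30 − (12.60) = 91.70 mGal

91.7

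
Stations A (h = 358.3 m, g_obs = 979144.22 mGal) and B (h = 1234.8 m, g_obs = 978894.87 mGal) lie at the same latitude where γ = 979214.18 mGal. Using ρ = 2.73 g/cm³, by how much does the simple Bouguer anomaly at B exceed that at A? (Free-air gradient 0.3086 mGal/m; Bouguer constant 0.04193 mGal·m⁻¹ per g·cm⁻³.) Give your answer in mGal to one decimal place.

-79.2

Δg_SB(A) = 979144.22 − 979214.18 + 0.3086×358.3 − 0.04193×2.73×358.3 = -0.40 mGal
Δg_SB(B) = 978894.87 − 979214.18 + 0.3086×1234.8 − 0.04193×2.73×1234.8 = -79.60 mGal
Difference = -79.60 − (-0.40) = -79.20 mGal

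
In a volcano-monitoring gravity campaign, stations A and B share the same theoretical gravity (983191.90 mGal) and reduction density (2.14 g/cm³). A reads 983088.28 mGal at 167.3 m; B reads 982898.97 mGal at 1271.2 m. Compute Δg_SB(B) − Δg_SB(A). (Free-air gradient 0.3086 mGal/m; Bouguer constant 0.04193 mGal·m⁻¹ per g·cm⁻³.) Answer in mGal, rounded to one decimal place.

Δg_SB(A) = 983088.28 − 983191.90 + 0.3086×167.3 − 0.04193×2.14×167.3 = -67.00 mGal
Δg_SB(B) = 982898.97 − 983191.90 + 0.3086×1271.2 − 0.04193×2.14×1271.2 = -14.70 mGal
Difference = -14.70 − (-67.00) = 52.30 mGal

52.3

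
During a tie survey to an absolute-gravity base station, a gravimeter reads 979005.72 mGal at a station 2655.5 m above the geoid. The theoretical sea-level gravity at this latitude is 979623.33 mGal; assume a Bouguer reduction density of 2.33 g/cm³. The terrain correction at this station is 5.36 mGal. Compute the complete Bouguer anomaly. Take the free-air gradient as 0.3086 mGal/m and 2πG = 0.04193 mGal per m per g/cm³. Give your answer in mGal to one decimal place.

-52.2

Free-air correction = 0.3086 × 2655.5 = 819.49 mGal
Free-air anomaly = 979005.72 − 979623.33 + (819.49) = 201.88 mGal
Bouguer slab correction = 0.04193 × 2.33 × 2655.5 = 259.43 mGal
Simple Bouguer anomaly = 201.88 − (259.43) = -57.55 mGal
Complete Bouguer anomaly = -57.55 + 5.36 = -52.19 mGal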